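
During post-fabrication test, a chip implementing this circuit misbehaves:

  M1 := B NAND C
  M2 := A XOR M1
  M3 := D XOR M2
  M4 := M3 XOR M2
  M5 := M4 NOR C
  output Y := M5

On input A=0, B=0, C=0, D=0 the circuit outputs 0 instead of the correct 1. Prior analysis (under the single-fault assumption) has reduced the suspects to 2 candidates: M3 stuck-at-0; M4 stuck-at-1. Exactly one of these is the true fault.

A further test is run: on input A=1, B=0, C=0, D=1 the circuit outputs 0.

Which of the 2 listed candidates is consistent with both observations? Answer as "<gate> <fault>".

Evaluate each candidate on input A=1, B=0, C=0, D=1:
  M3 stuck-at-0: M1=1, M2=0, M3=0 [stuck-at-0], M4=0, M5=1 → 1 — eliminated
  M4 stuck-at-1: M1=1, M2=0, M3=1, M4=1 [stuck-at-1], M5=0 → 0 — matches
Only M4 stuck-at-1 reproduces the observed 0.

M4 stuck-at-1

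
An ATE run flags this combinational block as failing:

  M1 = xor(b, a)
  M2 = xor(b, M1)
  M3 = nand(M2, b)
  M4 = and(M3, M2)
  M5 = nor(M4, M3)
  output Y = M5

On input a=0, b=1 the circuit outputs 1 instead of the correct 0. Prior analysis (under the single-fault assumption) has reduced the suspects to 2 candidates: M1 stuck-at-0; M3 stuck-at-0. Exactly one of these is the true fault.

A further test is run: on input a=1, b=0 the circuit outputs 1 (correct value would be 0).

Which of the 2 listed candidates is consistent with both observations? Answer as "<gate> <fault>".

Evaluate each candidate on input a=1, b=0:
  M1 stuck-at-0: M1=0 [stuck-at-0], M2=0, M3=1, M4=0, M5=0 → 0 — eliminated
  M3 stuck-at-0: M1=1, M2=1, M3=0 [stuck-at-0], M4=0, M5=1 → 1 — matches
Only M3 stuck-at-0 reproduces the observed 1.

M3 stuck-at-0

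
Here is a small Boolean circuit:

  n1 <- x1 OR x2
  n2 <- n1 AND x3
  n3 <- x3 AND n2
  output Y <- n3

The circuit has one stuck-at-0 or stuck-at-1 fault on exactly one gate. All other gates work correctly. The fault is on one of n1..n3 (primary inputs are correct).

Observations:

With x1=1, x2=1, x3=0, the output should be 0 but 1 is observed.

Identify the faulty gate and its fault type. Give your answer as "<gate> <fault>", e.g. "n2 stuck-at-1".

n3 stuck-at-1

Fault-free values for test 1 (x1=1, x2=1, x3=0): n1=1, n2=0, n3=0, giving Y=0. Observed 1.
Test 1: faults giving observed 1 are {n3 stuck-at-1}.
Only n3 stuck-at-1 is consistent with every test.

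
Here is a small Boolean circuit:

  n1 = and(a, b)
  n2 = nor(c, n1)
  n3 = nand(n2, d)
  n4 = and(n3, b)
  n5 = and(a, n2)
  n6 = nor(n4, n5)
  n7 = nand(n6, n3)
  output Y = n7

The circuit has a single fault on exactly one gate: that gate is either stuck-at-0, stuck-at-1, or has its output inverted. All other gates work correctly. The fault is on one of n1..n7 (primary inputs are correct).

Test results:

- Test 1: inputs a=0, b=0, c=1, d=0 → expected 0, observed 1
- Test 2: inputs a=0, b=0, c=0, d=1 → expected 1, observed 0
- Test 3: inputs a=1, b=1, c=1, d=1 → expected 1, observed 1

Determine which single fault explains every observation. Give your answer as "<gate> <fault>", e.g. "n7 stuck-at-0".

Fault-free values for test 1 (a=0, b=0, c=1, d=0): n1=0, n2=0, n3=1, n4=0, n5=0, n6=1, n7=0, giving Y=0. Observed 1.
Test 1: faults giving observed 1 are {n3 stuck-at-0, n3 inverted output, n4 stuck-at-1, n4 inverted output, n5 stuck-at-1, n5 inverted output, n6 stuck-at-0, n6 inverted output, n7 stuck-at-1, n7 inverted output}.
Test 2 (a=0, b=0, c=0, d=1): fault-free n1=0, n2=1, n3=0, n4=0, n5=0, n6=1, n7=1 → 1; observed 0. Eliminates n3 stuck-at-0, n4 stuck-at-1, n4 inverted output, n5 stuck-at-1, n5 inverted output, n6 stuck-at-0, n6 inverted output, n7 stuck-at-1.
Test 3 (a=1, b=1, c=1, d=1): fault-free n1=1, n2=0, n3=1, n4=1, n5=0, n6=0, n7=1 → 1; observed 1. Eliminates n7 inverted output.
Only n3 inverted output is consistent with every test.

n3 inverted output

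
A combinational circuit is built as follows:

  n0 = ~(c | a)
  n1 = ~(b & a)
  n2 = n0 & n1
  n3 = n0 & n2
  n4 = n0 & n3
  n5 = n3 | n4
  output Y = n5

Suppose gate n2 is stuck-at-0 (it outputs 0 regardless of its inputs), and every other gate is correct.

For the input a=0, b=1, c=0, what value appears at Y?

0

Propagate with n2 forced: n0=1, n1=1, n2=0 [stuck-at-0], n3=0, n4=0, n5=0.
So Y = 0. (Without the fault it would be 1.)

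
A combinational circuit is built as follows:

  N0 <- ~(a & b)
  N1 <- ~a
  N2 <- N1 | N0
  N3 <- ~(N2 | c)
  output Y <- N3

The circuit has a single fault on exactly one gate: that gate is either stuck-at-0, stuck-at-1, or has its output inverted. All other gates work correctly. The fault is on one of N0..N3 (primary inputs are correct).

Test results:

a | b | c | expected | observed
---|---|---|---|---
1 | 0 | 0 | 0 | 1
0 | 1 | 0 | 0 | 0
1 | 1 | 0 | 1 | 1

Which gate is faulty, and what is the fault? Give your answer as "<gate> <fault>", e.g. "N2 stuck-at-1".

Fault-free values for test 1 (a=1, b=0, c=0): N0=1, N1=0, N2=1, N3=0, giving Y=0. Observed 1.
Test 1: faults giving observed 1 are {N0 stuck-at-0, N0 inverted output, N2 stuck-at-0, N2 inverted output, N3 stuck-at-1, N3 inverted output}.
Test 2 (a=0, b=1, c=0): fault-free N0=1, N1=1, N2=1, N3=0 → 0; observed 0. Eliminates N2 stuck-at-0, N2 inverted output, N3 stuck-at-1, N3 inverted output.
Test 3 (a=1, b=1, c=0): fault-free N0=0, N1=0, N2=0, N3=1 → 1; observed 1. Eliminates N0 inverted output.
Only N0 stuck-at-0 is consistent with every test.

N0 stuck-at-0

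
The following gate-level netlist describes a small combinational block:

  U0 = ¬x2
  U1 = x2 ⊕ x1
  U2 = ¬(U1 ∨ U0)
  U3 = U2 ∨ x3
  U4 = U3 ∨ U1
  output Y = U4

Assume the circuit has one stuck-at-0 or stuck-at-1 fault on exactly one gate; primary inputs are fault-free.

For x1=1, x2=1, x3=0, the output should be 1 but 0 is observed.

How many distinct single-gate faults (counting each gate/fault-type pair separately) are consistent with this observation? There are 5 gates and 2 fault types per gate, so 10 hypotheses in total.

4

Fault-free: U0=0, U1=0, U2=1, U3=1, U4=1 → 1. Observed 0.
  U0 stuck-at-0: output 1 ✗
  U0 stuck-at-1: output 0 ✓
  U1 stuck-at-0: output 1 ✗
  U1 stuck-at-1: output 1 ✗
  U2 stuck-at-0: output 0 ✓
  U2 stuck-at-1: output 1 ✗
  U3 stuck-at-0: output 0 ✓
  U3 stuck-at-1: output 1 ✗
  U4 stuck-at-0: output 0 ✓
  U4 stuck-at-1: output 1 ✗
Consistent faults: {U0 stuck-at-1, U2 stuck-at-0, U3 stuck-at-0, U4 stuck-at-0} — 4 in all.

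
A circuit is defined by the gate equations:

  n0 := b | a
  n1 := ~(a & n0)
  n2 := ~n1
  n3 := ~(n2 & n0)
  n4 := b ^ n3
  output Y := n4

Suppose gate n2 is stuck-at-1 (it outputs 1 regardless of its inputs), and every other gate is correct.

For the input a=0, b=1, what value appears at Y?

1

Propagate with n2 forced: n0=1, n1=1, n2=1 [stuck-at-1], n3=0, n4=1.
So Y = 1. (Without the fault it would be 0.)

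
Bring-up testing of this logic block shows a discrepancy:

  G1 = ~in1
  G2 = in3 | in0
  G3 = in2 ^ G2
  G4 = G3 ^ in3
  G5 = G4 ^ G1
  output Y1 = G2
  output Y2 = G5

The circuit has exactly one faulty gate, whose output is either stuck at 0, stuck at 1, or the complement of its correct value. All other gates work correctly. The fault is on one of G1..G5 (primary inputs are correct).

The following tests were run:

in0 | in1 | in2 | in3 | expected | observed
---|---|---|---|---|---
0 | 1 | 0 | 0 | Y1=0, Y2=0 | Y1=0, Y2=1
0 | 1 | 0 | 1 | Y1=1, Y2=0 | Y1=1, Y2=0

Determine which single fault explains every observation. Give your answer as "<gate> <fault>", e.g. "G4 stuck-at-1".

Fault-free values for test 1 (in0=0, in1=1, in2=0, in3=0): G1=0, G2=0, G3=0, G4=0, G5=0, giving Y1=0, Y2=0. Observed Y1=0, Y2=1.
Test 1: faults giving observed Y1=0, Y2=1 are {G1 stuck-at-1, G1 inverted output, G3 stuck-at-1, G3 inverted output, G4 stuck-at-1, G4 inverted output, G5 stuck-at-1, G5 inverted output}.
Test 2 (in0=0, in1=1, in2=0, in3=1): fault-free G1=0, G2=1, G3=1, G4=0, G5=0 → Y1=1, Y2=0; observed Y1=1, Y2=0. Eliminates G1 stuck-at-1, G1 inverted output, G3 inverted output, G4 stuck-at-1, G4 inverted output, G5 stuck-at-1, G5 inverted output.
Only G3 stuck-at-1 is consistent with every test.

G3 stuck-at-1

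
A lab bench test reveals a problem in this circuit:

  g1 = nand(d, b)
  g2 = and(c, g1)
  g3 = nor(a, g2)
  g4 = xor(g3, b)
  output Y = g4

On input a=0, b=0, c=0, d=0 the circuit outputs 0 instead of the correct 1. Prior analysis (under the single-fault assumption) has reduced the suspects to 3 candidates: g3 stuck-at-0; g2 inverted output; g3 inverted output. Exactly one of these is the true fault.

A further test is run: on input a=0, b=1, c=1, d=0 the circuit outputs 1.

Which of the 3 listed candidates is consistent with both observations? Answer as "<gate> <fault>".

Evaluate each candidate on input a=0, b=1, c=1, d=0:
  g3 stuck-at-0: g1=1, g2=1, g3=0 [stuck-at-0], g4=1 → 1 — matches
  g2 inverted output: g1=1, g2=0 [inverted output], g3=1, g4=0 → 0 — eliminated
  g3 inverted output: g1=1, g2=1, g3=1 [inverted output], g4=0 → 0 — eliminated
Only g3 stuck-at-0 reproduces the observed 1.

g3 stuck-at-0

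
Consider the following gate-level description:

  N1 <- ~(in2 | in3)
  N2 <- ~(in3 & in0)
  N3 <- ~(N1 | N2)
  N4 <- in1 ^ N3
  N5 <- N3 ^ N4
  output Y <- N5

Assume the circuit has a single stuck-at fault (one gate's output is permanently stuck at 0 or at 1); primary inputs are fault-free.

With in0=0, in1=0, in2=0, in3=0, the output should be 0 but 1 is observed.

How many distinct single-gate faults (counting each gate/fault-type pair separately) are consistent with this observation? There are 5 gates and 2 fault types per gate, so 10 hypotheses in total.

2

Fault-free: N1=1, N2=1, N3=0, N4=0, N5=0 → 0. Observed 1.
  N1 stuck-at-0: output 0 ✗
  N1 stuck-at-1: output 0 ✗
  N2 stuck-at-0: output 0 ✗
  N2 stuck-at-1: output 0 ✗
  N3 stuck-at-0: output 0 ✗
  N3 stuck-at-1: output 0 ✗
  N4 stuck-at-0: output 0 ✗
  N4 stuck-at-1: output 1 ✓
  N5 stuck-at-0: output 0 ✗
  N5 stuck-at-1: output 1 ✓
Consistent faults: {N4 stuck-at-1, N5 stuck-at-1} — 2 in all.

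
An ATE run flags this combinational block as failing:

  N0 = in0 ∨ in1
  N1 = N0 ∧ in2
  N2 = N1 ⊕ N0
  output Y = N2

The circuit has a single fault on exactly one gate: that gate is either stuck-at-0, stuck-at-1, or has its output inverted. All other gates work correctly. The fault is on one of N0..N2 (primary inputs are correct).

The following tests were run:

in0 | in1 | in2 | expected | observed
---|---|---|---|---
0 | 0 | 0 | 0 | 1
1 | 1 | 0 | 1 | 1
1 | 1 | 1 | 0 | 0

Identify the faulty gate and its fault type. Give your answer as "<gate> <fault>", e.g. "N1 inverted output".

Fault-free values for test 1 (in0=0, in1=0, in2=0): N0=0, N1=0, N2=0, giving Y=0. Observed 1.
Test 1: faults giving observed 1 are {N0 stuck-at-1, N0 inverted output, N1 stuck-at-1, N1 inverted output, N2 stuck-at-1, N2 inverted output}.
Test 2 (in0=1, in1=1, in2=0): fault-free N0=1, N1=0, N2=1 → 1; observed 1. Eliminates N0 inverted output, N1 stuck-at-1, N1 inverted output, N2 inverted output.
Test 3 (in0=1, in1=1, in2=1): fault-free N0=1, N1=1, N2=0 → 0; observed 0. Eliminates N2 stuck-at-1.
Only N0 stuck-at-1 is consistent with every test.

N0 stuck-at-1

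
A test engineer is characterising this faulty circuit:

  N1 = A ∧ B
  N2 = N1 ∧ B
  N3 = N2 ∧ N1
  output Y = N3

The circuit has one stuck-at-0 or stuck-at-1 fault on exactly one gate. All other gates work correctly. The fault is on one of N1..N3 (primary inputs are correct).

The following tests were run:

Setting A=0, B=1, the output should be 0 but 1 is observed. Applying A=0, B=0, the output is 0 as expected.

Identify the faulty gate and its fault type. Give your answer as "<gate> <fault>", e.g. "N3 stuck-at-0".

Fault-free values for test 1 (A=0, B=1): N1=0, N2=0, N3=0, giving Y=0. Observed 1.
Test 1: faults giving observed 1 are {N1 stuck-at-1, N3 stuck-at-1}.
Test 2 (A=0, B=0): fault-free N1=0, N2=0, N3=0 → 0; observed 0. Eliminates N3 stuck-at-1.
Only N1 stuck-at-1 is consistent with every test.

N1 stuck-at-1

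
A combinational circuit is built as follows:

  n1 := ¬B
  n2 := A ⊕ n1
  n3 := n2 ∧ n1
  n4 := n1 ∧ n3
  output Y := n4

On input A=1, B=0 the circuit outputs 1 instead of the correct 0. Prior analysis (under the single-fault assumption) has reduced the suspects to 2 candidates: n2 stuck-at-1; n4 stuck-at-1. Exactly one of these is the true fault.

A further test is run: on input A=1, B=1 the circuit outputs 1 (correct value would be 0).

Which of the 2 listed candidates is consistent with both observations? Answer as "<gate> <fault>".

n4 stuck-at-1

Evaluate each candidate on input A=1, B=1:
  n2 stuck-at-1: n1=0, n2=1 [stuck-at-1], n3=0, n4=0 → 0 — eliminated
  n4 stuck-at-1: n1=0, n2=1, n3=0, n4=1 [stuck-at-1] → 1 — matches
Only n4 stuck-at-1 reproduces the observed 1.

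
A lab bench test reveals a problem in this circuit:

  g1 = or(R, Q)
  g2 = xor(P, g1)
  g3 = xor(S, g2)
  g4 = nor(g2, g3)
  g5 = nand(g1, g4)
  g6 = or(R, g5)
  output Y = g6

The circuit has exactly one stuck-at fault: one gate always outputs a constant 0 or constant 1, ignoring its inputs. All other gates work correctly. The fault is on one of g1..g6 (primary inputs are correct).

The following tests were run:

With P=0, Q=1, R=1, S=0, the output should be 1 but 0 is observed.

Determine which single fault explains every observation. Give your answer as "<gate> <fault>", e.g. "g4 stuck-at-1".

g6 stuck-at-0

Fault-free values for test 1 (P=0, Q=1, R=1, S=0): g1=1, g2=1, g3=1, g4=0, g5=1, g6=1, giving Y=1. Observed 0.
Test 1: faults giving observed 0 are {g6 stuck-at-0}.
Only g6 stuck-at-0 is consistent with every test.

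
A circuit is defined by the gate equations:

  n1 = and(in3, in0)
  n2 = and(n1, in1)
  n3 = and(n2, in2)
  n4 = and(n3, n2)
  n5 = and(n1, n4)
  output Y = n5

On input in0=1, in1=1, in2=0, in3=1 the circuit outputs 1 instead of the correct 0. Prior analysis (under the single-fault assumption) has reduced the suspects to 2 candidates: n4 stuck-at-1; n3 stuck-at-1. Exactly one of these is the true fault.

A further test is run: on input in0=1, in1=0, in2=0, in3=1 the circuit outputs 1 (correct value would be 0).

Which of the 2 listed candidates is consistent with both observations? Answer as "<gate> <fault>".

Evaluate each candidate on input in0=1, in1=0, in2=0, in3=1:
  n4 stuck-at-1: n1=1, n2=0, n3=0, n4=1 [stuck-at-1], n5=1 → 1 — matches
  n3 stuck-at-1: n1=1, n2=0, n3=1 [stuck-at-1], n4=0, n5=0 → 0 — eliminated
Only n4 stuck-at-1 reproduces the observed 1.

n4 stuck-at-1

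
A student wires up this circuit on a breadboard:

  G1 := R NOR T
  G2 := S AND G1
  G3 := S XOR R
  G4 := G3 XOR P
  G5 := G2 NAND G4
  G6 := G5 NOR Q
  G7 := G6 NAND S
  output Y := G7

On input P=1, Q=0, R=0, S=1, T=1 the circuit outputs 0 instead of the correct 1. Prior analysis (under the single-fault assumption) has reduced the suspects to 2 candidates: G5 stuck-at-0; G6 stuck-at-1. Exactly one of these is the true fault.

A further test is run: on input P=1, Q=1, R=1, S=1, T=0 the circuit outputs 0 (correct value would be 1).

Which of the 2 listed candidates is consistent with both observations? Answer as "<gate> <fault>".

Evaluate each candidate on input P=1, Q=1, R=1, S=1, T=0:
  G5 stuck-at-0: G1=0, G2=0, G3=0, G4=1, G5=0 [stuck-at-0], G6=0, G7=1 → 1 — eliminated
  G6 stuck-at-1: G1=0, G2=0, G3=0, G4=1, G5=1, G6=1 [stuck-at-1], G7=0 → 0 — matches
Only G6 stuck-at-1 reproduces the observed 0.

G6 stuck-at-1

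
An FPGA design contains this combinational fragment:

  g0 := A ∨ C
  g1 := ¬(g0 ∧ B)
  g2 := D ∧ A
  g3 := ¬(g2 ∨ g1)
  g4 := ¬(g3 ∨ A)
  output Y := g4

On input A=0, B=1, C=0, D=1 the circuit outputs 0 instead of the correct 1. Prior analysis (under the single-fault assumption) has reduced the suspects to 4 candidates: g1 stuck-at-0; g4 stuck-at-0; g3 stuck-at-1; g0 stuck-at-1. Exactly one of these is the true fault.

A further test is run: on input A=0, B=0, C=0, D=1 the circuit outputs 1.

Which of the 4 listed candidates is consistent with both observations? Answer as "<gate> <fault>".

g0 stuck-at-1

Evaluate each candidate on input A=0, B=0, C=0, D=1:
  g1 stuck-at-0: g0=0, g1=0 [stuck-at-0], g2=0, g3=1, g4=0 → 0 — eliminated
  g4 stuck-at-0: g0=0, g1=1, g2=0, g3=0, g4=0 [stuck-at-0] → 0 — eliminated
  g3 stuck-at-1: g0=0, g1=1, g2=0, g3=1 [stuck-at-1], g4=0 → 0 — eliminated
  g0 stuck-at-1: g0=1 [stuck-at-1], g1=1, g2=0, g3=0, g4=1 → 1 — matches
Only g0 stuck-at-1 reproduces the observed 1.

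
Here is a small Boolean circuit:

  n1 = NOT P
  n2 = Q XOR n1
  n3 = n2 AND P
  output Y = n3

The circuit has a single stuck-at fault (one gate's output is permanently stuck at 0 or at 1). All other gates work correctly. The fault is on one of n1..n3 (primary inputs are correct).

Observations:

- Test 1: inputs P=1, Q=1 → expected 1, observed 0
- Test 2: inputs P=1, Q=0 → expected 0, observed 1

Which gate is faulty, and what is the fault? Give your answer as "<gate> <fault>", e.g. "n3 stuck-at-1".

Fault-free values for test 1 (P=1, Q=1): n1=0, n2=1, n3=1, giving Y=1. Observed 0.
Test 1: faults giving observed 0 are {n1 stuck-at-1, n2 stuck-at-0, n3 stuck-at-0}.
Test 2 (P=1, Q=0): fault-free n1=0, n2=0, n3=0 → 0; observed 1. Eliminates n2 stuck-at-0, n3 stuck-at-0.
Only n1 stuck-at-1 is consistent with every test.

n1 stuck-at-1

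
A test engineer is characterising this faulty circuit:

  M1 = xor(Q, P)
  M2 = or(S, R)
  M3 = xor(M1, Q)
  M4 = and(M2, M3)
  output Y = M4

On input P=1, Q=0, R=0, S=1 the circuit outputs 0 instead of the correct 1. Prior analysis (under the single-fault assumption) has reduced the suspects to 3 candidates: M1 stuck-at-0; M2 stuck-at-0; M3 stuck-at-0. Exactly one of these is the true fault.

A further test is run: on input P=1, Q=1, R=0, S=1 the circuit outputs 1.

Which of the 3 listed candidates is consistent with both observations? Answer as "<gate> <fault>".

M1 stuck-at-0

Evaluate each candidate on input P=1, Q=1, R=0, S=1:
  M1 stuck-at-0: M1=0 [stuck-at-0], M2=1, M3=1, M4=1 → 1 — matches
  M2 stuck-at-0: M1=0, M2=0 [stuck-at-0], M3=1, M4=0 → 0 — eliminated
  M3 stuck-at-0: M1=0, M2=1, M3=0 [stuck-at-0], M4=0 → 0 — eliminated
Only M1 stuck-at-0 reproduces the observed 1.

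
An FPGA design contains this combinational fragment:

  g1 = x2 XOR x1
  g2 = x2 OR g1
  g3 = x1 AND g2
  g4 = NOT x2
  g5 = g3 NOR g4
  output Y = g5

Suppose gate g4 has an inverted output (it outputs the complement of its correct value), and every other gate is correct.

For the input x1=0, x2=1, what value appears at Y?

Propagate with g4 forced: g1=1, g2=1, g3=0, g4=1 [inverted output], g5=0.
So Y = 0. (Without the fault it would be 1.)

0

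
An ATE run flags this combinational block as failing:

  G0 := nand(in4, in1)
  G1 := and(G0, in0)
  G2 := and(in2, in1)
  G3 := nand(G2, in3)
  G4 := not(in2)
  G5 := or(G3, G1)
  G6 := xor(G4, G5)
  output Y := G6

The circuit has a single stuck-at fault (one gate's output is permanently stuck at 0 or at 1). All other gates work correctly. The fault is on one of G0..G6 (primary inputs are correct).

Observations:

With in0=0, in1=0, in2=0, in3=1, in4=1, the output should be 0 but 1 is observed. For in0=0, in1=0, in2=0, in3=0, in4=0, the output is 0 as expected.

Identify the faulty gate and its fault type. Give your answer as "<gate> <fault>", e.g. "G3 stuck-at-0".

Fault-free values for test 1 (in0=0, in1=0, in2=0, in3=1, in4=1): G0=1, G1=0, G2=0, G3=1, G4=1, G5=1, G6=0, giving Y=0. Observed 1.
Test 1: faults giving observed 1 are {G2 stuck-at-1, G3 stuck-at-0, G4 stuck-at-0, G5 stuck-at-0, G6 stuck-at-1}.
Test 2 (in0=0, in1=0, in2=0, in3=0, in4=0): fault-free G0=1, G1=0, G2=0, G3=1, G4=1, G5=1, G6=0 → 0; observed 0. Eliminates G3 stuck-at-0, G4 stuck-at-0, G5 stuck-at-0, G6 stuck-at-1.
Only G2 stuck-at-1 is consistent with every test.

G2 stuck-at-1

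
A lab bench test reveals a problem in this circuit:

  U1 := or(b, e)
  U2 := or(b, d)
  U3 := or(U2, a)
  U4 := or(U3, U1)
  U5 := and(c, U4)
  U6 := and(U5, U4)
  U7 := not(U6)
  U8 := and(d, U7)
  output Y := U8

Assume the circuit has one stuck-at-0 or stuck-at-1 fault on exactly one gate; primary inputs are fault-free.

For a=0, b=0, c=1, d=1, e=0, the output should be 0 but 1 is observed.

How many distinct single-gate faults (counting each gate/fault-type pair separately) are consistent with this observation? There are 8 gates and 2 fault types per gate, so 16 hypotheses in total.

7

Fault-free: U1=0, U2=1, U3=1, U4=1, U5=1, U6=1, U7=0, U8=0 → 0. Observed 1.
  U1: none of the 2 fault types match ✗
  U2: stuck-at-0 ✓; others ✗
  U3: stuck-at-0 ✓; others ✗
  U4: stuck-at-0 ✓; others ✗
  U5: stuck-at-0 ✓; others ✗
  U6: stuck-at-0 ✓; others ✗
  U7: stuck-at-1 ✓; others ✗
  U8: stuck-at-1 ✓; others ✗
Consistent faults: {U2 stuck-at-0, U3 stuck-at-0, U4 stuck-at-0, U5 stuck-at-0, U6 stuck-at-0, U7 stuck-at-1, U8 stuck-at-1} — 7 in all.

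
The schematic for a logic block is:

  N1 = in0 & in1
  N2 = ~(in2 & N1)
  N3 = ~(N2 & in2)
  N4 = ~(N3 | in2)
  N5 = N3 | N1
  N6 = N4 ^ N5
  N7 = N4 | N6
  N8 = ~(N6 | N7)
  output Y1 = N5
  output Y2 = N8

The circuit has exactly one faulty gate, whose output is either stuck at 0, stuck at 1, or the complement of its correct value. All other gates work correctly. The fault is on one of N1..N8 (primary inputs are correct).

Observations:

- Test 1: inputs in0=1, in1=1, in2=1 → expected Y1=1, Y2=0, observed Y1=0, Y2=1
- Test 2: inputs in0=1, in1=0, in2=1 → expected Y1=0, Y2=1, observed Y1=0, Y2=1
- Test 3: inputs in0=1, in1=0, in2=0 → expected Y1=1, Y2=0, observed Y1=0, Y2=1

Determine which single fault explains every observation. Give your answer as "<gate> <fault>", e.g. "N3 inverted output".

Fault-free values for test 1 (in0=1, in1=1, in2=1): N1=1, N2=0, N3=1, N4=0, N5=1, N6=1, N7=1, N8=0, giving Y1=1, Y2=0. Observed Y1=0, Y2=1.
Test 1: faults giving observed Y1=0, Y2=1 are {N1 stuck-at-0, N1 inverted output, N5 stuck-at-0, N5 inverted output}.
Test 2 (in0=1, in1=0, in2=1): fault-free N1=0, N2=1, N3=0, N4=0, N5=0, N6=0, N7=0, N8=1 → Y1=0, Y2=1; observed Y1=0, Y2=1. Eliminates N1 inverted output, N5 inverted output.
Test 3 (in0=1, in1=0, in2=0): fault-free N1=0, N2=1, N3=1, N4=0, N5=1, N6=1, N7=1, N8=0 → Y1=1, Y2=0; observed Y1=0, Y2=1. Eliminates N1 stuck-at-0.
Only N5 stuck-at-0 is consistent with every test.

N5 stuck-at-0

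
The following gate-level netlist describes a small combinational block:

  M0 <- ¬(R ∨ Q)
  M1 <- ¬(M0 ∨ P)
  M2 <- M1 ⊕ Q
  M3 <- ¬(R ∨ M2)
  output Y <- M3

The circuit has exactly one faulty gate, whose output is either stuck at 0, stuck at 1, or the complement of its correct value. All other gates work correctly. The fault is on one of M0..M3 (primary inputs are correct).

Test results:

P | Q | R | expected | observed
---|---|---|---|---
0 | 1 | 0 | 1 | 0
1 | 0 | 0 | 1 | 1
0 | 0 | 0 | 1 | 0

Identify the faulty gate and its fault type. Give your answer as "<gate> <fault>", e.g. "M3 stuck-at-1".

Fault-free values for test 1 (P=0, Q=1, R=0): M0=0, M1=1, M2=0, M3=1, giving Y=1. Observed 0.
Test 1: faults giving observed 0 are {M0 stuck-at-1, M0 inverted output, M1 stuck-at-0, M1 inverted output, M2 stuck-at-1, M2 inverted output, M3 stuck-at-0, M3 inverted output}.
Test 2 (P=1, Q=0, R=0): fault-free M0=1, M1=0, M2=0, M3=1 → 1; observed 1. Eliminates M1 inverted output, M2 stuck-at-1, M2 inverted output, M3 stuck-at-0, M3 inverted output.
Test 3 (P=0, Q=0, R=0): fault-free M0=1, M1=0, M2=0, M3=1 → 1; observed 0. Eliminates M0 stuck-at-1, M1 stuck-at-0.
Only M0 inverted output is consistent with every test.

M0 inverted output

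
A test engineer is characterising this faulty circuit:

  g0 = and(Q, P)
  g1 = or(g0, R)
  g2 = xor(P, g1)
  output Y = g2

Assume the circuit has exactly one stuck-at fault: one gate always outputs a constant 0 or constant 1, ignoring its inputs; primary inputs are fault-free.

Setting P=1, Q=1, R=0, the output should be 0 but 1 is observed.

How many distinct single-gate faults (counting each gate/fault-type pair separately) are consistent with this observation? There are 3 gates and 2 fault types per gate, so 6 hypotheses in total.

Fault-free: g0=1, g1=1, g2=0 → 0. Observed 1.
  g0 stuck-at-0: output 1 ✓
  g0 stuck-at-1: output 0 ✗
  g1 stuck-at-0: output 1 ✓
  g1 stuck-at-1: output 0 ✗
  g2 stuck-at-0: output 0 ✗
  g2 stuck-at-1: output 1 ✓
Consistent faults: {g0 stuck-at-0, g1 stuck-at-0, g2 stuck-at-1} — 3 in all.

3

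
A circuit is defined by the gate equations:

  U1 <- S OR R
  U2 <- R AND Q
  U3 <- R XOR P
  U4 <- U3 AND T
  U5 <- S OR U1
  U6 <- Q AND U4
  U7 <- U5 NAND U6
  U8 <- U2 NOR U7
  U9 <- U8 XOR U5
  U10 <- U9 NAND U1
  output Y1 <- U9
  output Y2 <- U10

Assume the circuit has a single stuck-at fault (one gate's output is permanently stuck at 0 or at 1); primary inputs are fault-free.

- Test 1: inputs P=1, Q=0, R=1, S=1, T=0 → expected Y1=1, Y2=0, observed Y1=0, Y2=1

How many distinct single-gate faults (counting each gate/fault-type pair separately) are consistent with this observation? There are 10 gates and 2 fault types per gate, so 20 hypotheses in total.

5

Fault-free: U1=1, U2=0, U3=0, U4=0, U5=1, U6=0, U7=1, U8=0, U9=1, U10=0 → Y1=1, Y2=0. Observed Y1=0, Y2=1.
  U1: none of the 2 fault types match ✗
  U2: none of the 2 fault types match ✗
  U3: none of the 2 fault types match ✗
  U4: none of the 2 fault types match ✗
  U5: stuck-at-0 ✓; others ✗
  U6: stuck-at-1 ✓; others ✗
  U7: stuck-at-0 ✓; others ✗
  U8: stuck-at-1 ✓; others ✗
  U9: stuck-at-0 ✓; others ✗
  U10: none of the 2 fault types match ✗
Consistent faults: {U5 stuck-at-0, U6 stuck-at-1, U7 stuck-at-0, U8 stuck-at-1, U9 stuck-at-0} — 5 in all.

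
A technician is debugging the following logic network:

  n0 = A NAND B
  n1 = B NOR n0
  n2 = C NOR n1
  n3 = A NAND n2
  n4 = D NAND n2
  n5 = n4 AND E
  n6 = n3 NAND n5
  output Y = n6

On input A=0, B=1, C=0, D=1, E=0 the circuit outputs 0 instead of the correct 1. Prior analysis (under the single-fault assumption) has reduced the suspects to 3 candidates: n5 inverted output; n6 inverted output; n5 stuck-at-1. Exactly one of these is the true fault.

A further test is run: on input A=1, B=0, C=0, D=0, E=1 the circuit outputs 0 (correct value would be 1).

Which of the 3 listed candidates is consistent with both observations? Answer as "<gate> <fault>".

Evaluate each candidate on input A=1, B=0, C=0, D=0, E=1:
  n5 inverted output: n0=1, n1=0, n2=1, n3=0, n4=1, n5=0 [inverted output], n6=1 → 1 — eliminated
  n6 inverted output: n0=1, n1=0, n2=1, n3=0, n4=1, n5=1, n6=0 [inverted output] → 0 — matches
  n5 stuck-at-1: n0=1, n1=0, n2=1, n3=0, n4=1, n5=1 [stuck-at-1], n6=1 → 1 — eliminated
Only n6 inverted output reproduces the observed 0.

n6 inverted output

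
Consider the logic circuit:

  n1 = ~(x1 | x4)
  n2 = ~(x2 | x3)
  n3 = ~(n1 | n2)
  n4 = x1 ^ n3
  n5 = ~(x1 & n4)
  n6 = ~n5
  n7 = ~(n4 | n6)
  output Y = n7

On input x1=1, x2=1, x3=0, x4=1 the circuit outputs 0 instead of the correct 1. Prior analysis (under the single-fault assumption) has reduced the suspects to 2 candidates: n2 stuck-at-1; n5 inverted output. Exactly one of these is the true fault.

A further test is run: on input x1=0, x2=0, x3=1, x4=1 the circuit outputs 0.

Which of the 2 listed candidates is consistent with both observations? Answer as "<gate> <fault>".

n5 inverted output

Evaluate each candidate on input x1=0, x2=0, x3=1, x4=1:
  n2 stuck-at-1: n1=0, n2=1 [stuck-at-1], n3=0, n4=0, n5=1, n6=0, n7=1 → 1 — eliminated
  n5 inverted output: n1=0, n2=0, n3=1, n4=1, n5=0 [inverted output], n6=1, n7=0 → 0 — matches
Only n5 inverted output reproduces the observed 0.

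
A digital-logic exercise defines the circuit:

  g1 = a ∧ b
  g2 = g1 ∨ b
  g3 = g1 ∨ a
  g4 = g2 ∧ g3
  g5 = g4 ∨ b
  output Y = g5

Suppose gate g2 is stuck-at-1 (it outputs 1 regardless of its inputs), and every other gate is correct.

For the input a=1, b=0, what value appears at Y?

1

Propagate with g2 forced: g1=0, g2=1 [stuck-at-1], g3=1, g4=1, g5=1.
So Y = 1. (Without the fault it would be 0.)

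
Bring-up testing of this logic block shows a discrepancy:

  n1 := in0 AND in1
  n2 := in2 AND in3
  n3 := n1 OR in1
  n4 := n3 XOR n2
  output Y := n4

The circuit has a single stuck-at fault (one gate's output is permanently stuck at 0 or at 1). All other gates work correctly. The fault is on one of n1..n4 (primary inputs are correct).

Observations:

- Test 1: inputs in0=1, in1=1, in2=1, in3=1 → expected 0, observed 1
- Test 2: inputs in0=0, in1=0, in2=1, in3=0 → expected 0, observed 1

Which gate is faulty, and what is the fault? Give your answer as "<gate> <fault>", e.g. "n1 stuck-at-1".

Fault-free values for test 1 (in0=1, in1=1, in2=1, in3=1): n1=1, n2=1, n3=1, n4=0, giving Y=0. Observed 1.
Test 1: faults giving observed 1 are {n2 stuck-at-0, n3 stuck-at-0, n4 stuck-at-1}.
Test 2 (in0=0, in1=0, in2=1, in3=0): fault-free n1=0, n2=0, n3=0, n4=0 → 0; observed 1. Eliminates n2 stuck-at-0, n3 stuck-at-0.
Only n4 stuck-at-1 is consistent with every test.

n4 stuck-at-1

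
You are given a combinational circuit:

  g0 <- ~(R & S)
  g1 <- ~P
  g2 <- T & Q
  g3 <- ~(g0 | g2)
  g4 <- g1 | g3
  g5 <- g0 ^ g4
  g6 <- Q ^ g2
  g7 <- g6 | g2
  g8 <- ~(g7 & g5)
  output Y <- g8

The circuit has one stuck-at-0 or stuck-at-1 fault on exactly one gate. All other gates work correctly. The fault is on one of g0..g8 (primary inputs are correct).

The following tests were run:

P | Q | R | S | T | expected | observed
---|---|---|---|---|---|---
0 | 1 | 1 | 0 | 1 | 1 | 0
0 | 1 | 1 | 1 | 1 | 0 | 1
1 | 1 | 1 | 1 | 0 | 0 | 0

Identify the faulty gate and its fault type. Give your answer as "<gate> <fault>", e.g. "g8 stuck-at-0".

g1 stuck-at-0

Fault-free values for test 1 (P=0, Q=1, R=1, S=0, T=1): g0=1, g1=1, g2=1, g3=0, g4=1, g5=0, g6=0, g7=1, g8=1, giving Y=1. Observed 0.
Test 1: faults giving observed 0 are {g0 stuck-at-0, g1 stuck-at-0, g4 stuck-at-0, g5 stuck-at-1, g8 stuck-at-0}.
Test 2 (P=0, Q=1, R=1, S=1, T=1): fault-free g0=0, g1=1, g2=1, g3=0, g4=1, g5=1, g6=0, g7=1, g8=0 → 0; observed 1. Eliminates g0 stuck-at-0, g5 stuck-at-1, g8 stuck-at-0.
Test 3 (P=1, Q=1, R=1, S=1, T=0): fault-free g0=0, g1=0, g2=0, g3=1, g4=1, g5=1, g6=1, g7=1, g8=0 → 0; observed 0. Eliminates g4 stuck-at-0.
Only g1 stuck-at-0 is consistent with every test.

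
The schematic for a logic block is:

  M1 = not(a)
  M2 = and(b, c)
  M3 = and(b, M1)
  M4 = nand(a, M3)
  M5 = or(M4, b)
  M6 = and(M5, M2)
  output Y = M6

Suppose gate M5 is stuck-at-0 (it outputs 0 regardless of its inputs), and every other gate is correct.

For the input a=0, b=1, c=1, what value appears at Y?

0

Propagate with M5 forced: M1=1, M2=1, M3=1, M4=1, M5=0 [stuck-at-0], M6=0.
So Y = 0. (Without the fault it would be 1.)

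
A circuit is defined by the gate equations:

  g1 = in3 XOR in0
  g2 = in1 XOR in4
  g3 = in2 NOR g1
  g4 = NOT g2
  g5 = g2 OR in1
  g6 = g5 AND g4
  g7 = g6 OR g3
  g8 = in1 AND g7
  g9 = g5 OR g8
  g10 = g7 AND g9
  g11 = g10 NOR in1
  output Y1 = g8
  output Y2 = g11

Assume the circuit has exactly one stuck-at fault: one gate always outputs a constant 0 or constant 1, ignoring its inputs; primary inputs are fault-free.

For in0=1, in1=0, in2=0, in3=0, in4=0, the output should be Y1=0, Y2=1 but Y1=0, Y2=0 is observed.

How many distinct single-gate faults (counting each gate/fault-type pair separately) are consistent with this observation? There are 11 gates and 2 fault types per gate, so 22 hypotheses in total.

3

Fault-free: g1=1, g2=0, g3=0, g4=1, g5=0, g6=0, g7=0, g8=0, g9=0, g10=0, g11=1 → Y1=0, Y2=1. Observed Y1=0, Y2=0.
  g1: none of the 2 fault types match ✗
  g2: none of the 2 fault types match ✗
  g3: none of the 2 fault types match ✗
  g4: none of the 2 fault types match ✗
  g5: stuck-at-1 ✓; others ✗
  g6: none of the 2 fault types match ✗
  g7: none of the 2 fault types match ✗
  g8: none of the 2 fault types match ✗
  g9: none of the 2 fault types match ✗
  g10: stuck-at-1 ✓; others ✗
  g11: stuck-at-0 ✓; others ✗
Consistent faults: {g5 stuck-at-1, g10 stuck-at-1, g11 stuck-at-0} — 3 in all.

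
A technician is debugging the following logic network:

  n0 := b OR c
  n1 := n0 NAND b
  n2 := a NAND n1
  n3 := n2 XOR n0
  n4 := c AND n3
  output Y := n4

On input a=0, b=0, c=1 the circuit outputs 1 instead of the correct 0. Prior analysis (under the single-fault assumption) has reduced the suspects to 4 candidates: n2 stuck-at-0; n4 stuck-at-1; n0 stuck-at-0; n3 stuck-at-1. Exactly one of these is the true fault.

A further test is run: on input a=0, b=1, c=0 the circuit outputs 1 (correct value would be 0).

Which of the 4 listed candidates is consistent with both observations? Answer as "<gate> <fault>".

n4 stuck-at-1

Evaluate each candidate on input a=0, b=1, c=0:
  n2 stuck-at-0: n0=1, n1=0, n2=0 [stuck-at-0], n3=1, n4=0 → 0 — eliminated
  n4 stuck-at-1: n0=1, n1=0, n2=1, n3=0, n4=1 [stuck-at-1] → 1 — matches
  n0 stuck-at-0: n0=0 [stuck-at-0], n1=1, n2=1, n3=1, n4=0 → 0 — eliminated
  n3 stuck-at-1: n0=1, n1=0, n2=1, n3=1 [stuck-at-1], n4=0 → 0 — eliminated
Only n4 stuck-at-1 reproduces the observed 1.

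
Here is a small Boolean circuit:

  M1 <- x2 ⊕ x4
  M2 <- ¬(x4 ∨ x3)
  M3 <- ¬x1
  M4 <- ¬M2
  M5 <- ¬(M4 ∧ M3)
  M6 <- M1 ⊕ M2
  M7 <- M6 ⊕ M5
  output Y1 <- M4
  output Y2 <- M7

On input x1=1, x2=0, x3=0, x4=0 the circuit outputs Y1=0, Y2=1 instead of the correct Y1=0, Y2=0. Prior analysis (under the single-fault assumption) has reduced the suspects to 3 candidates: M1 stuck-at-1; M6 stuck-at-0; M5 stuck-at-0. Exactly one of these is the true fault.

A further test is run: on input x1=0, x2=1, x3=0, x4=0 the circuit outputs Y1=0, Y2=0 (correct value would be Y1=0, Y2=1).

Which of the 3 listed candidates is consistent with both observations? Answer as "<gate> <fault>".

M5 stuck-at-0

Evaluate each candidate on input x1=0, x2=1, x3=0, x4=0:
  M1 stuck-at-1: M1=1 [stuck-at-1], M2=1, M3=1, M4=0, M5=1, M6=0, M7=1 → Y1=0, Y2=1 — eliminated
  M6 stuck-at-0: M1=1, M2=1, M3=1, M4=0, M5=1, M6=0 [stuck-at-0], M7=1 → Y1=0, Y2=1 — eliminated
  M5 stuck-at-0: M1=1, M2=1, M3=1, M4=0, M5=0 [stuck-at-0], M6=0, M7=0 → Y1=0, Y2=0 — matches
Only M5 stuck-at-0 reproduces the observed Y1=0, Y2=0.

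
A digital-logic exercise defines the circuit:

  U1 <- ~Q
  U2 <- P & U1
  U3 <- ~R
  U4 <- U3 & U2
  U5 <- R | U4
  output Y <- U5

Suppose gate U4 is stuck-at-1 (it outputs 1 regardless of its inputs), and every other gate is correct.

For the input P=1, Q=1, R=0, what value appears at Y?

1

Propagate with U4 forced: U1=0, U2=0, U3=1, U4=1 [stuck-at-1], U5=1.
So Y = 1. (Without the fault it would be 0.)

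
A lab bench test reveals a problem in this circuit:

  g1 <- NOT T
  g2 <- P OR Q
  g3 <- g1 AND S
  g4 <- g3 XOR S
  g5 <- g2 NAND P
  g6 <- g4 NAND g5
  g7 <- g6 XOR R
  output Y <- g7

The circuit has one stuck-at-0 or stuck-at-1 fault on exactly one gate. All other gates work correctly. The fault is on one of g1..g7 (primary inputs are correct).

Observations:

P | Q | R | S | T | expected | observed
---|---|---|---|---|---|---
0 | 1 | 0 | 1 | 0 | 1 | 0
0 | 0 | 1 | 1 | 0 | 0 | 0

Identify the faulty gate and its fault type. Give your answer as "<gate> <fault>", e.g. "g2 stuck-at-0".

g7 stuck-at-0

Fault-free values for test 1 (P=0, Q=1, R=0, S=1, T=0): g1=1, g2=1, g3=1, g4=0, g5=1, g6=1, g7=1, giving Y=1. Observed 0.
Test 1: faults giving observed 0 are {g1 stuck-at-0, g3 stuck-at-0, g4 stuck-at-1, g6 stuck-at-0, g7 stuck-at-0}.
Test 2 (P=0, Q=0, R=1, S=1, T=0): fault-free g1=1, g2=0, g3=1, g4=0, g5=1, g6=1, g7=0 → 0; observed 0. Eliminates g1 stuck-at-0, g3 stuck-at-0, g4 stuck-at-1, g6 stuck-at-0.
Only g7 stuck-at-0 is consistent with every test.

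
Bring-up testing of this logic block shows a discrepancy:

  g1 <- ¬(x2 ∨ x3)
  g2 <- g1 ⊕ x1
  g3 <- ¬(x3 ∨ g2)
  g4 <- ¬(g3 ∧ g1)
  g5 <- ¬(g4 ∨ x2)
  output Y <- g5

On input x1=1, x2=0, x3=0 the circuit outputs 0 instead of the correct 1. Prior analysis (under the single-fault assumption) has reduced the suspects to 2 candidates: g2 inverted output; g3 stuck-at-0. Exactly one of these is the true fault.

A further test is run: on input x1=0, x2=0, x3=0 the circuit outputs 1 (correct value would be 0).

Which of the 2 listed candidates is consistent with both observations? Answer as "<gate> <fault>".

Evaluate each candidate on input x1=0, x2=0, x3=0:
  g2 inverted output: g1=1, g2=0 [inverted output], g3=1, g4=0, g5=1 → 1 — matches
  g3 stuck-at-0: g1=1, g2=1, g3=0 [stuck-at-0], g4=1, g5=0 → 0 — eliminated
Only g2 inverted output reproduces the observed 1.

g2 inverted output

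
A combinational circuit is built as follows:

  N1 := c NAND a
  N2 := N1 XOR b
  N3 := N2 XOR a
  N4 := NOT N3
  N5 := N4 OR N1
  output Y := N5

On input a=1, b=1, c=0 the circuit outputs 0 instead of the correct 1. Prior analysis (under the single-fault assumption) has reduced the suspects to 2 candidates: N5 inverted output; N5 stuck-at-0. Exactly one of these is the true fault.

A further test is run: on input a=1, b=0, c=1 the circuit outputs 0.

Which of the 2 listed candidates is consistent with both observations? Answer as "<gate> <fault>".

N5 stuck-at-0

Evaluate each candidate on input a=1, b=0, c=1:
  N5 inverted output: N1=0, N2=0, N3=1, N4=0, N5=1 [inverted output] → 1 — eliminated
  N5 stuck-at-0: N1=0, N2=0, N3=1, N4=0, N5=0 [stuck-at-0] → 0 — matches
Only N5 stuck-at-0 reproduces the observed 0.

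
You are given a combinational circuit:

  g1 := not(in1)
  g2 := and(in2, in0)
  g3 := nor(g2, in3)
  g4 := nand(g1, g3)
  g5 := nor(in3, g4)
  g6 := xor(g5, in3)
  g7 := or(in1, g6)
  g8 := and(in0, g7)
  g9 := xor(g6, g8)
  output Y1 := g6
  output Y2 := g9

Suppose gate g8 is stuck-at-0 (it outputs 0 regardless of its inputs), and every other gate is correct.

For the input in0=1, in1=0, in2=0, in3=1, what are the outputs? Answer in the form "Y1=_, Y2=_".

Y1=1, Y2=1

Propagate with g8 forced: g1=1, g2=0, g3=0, g4=1, g5=0, g6=1, g7=1, g8=0 [stuck-at-0], g9=1.
So the outputs are Y1=1, Y2=1. (Without the fault they would be Y1=1, Y2=0.)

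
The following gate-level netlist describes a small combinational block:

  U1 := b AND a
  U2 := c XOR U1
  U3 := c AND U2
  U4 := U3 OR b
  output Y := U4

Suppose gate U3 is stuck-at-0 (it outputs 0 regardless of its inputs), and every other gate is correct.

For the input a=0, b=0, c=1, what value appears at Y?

Propagate with U3 forced: U1=0, U2=1, U3=0 [stuck-at-0], U4=0.
So Y = 0. (Without the fault it would be 1.)

0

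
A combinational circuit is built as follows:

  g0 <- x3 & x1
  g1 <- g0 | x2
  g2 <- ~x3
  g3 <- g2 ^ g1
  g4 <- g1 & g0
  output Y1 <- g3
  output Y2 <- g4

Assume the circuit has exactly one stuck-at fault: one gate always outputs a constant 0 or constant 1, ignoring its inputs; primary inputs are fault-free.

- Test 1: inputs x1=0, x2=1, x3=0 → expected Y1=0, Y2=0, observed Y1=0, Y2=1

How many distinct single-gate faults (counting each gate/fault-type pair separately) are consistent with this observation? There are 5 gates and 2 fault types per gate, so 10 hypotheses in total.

2

Fault-free: g0=0, g1=1, g2=1, g3=0, g4=0 → Y1=0, Y2=0. Observed Y1=0, Y2=1.
  g0 stuck-at-0: output Y1=0, Y2=0 ✗
  g0 stuck-at-1: output Y1=0, Y2=1 ✓
  g1 stuck-at-0: output Y1=1, Y2=0 ✗
  g1 stuck-at-1: output Y1=0, Y2=0 ✗
  g2 stuck-at-0: output Y1=1, Y2=0 ✗
  g2 stuck-at-1: output Y1=0, Y2=0 ✗
  g3 stuck-at-0: output Y1=0, Y2=0 ✗
  g3 stuck-at-1: output Y1=1, Y2=0 ✗
  g4 stuck-at-0: output Y1=0, Y2=0 ✗
  g4 stuck-at-1: output Y1=0, Y2=1 ✓
Consistent faults: {g0 stuck-at-1, g4 stuck-at-1} — 2 in all.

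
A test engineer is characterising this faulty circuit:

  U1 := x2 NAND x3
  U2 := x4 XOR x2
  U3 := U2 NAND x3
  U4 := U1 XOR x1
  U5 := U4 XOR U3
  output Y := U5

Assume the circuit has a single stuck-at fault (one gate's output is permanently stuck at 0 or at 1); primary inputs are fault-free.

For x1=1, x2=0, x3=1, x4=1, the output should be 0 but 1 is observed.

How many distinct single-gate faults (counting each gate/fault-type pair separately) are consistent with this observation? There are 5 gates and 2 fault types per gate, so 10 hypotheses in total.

5

Fault-free: U1=1, U2=1, U3=0, U4=0, U5=0 → 0. Observed 1.
  U1 stuck-at-0: output 1 ✓
  U1 stuck-at-1: output 0 ✗
  U2 stuck-at-0: output 1 ✓
  U2 stuck-at-1: output 0 ✗
  U3 stuck-at-0: output 0 ✗
  U3 stuck-at-1: output 1 ✓
  U4 stuck-at-0: output 0 ✗
  U4 stuck-at-1: output 1 ✓
  U5 stuck-at-0: output 0 ✗
  U5 stuck-at-1: output 1 ✓
Consistent faults: {U1 stuck-at-0, U2 stuck-at-0, U3 stuck-at-1, U4 stuck-at-1, U5 stuck-at-1} — 5 in all.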